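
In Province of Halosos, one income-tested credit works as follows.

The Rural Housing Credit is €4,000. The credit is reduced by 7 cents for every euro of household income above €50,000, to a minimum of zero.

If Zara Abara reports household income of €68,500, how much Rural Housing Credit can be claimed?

Rural Housing Credit: 7% of the €18,500 excess over €50,000 is €1,295; credit = €4,000 − €1,295 = €2,705.

€2,705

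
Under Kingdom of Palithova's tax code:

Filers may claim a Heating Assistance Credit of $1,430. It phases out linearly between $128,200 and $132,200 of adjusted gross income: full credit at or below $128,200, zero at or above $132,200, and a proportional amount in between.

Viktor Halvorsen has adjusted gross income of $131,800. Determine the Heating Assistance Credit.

$143

Heating Assistance Credit: $131,800 is $3,600 into a $4,000 phase-out range, leaving 400/4,000 of the credit: $1,430 × 400/4,000 = $143.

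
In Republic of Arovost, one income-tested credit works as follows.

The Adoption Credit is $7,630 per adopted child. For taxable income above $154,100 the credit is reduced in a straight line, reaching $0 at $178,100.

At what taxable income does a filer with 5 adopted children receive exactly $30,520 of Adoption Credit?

Full credit = 5 × $7,630 = $38,150.
$30,520 is 30,520/38,150 of the full $38,150, so 7,630/38,150 of the $24,000 range has been used: income = $154,100 + $24,000 × 7,630/38,150 = $158,900.

$158,900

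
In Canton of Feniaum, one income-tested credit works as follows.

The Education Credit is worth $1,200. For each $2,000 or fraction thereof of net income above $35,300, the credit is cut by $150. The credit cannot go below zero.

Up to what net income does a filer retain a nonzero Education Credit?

$49,300

After 7 increments the reduction is 7 × $150 = $1,050, leaving $150; one more increment wipes it out. Increment 7 ends at excess 7 × $2,000 = $14,000, so the highest qualifying income is $35,300 + $14,000 = $49,300.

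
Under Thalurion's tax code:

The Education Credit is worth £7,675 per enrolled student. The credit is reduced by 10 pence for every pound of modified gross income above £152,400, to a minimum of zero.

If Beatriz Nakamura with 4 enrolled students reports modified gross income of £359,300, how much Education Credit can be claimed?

£10,010

Education Credit: base = 4 × £7,675 = £30,700. 10% of the £206,900 excess over £152,400 is £20,690; credit = £30,700 − £20,690 = £10,010.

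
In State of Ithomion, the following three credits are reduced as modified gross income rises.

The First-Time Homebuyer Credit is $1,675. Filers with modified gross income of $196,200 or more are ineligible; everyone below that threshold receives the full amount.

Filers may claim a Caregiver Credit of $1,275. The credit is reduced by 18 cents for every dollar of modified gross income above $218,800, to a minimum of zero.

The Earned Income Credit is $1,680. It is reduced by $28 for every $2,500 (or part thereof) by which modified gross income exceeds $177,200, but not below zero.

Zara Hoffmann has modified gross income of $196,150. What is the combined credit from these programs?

First-Time Homebuyer Credit: $196,150 is below the $196,200 cutoff, so the full $1,675 applies.
Caregiver Credit: $196,150 is at or below the $218,800 threshold, so the full $1,275 applies.
Earned Income Credit: income exceeds $177,200 by $18,950, which is 8 full-or-partial $2,500 increments; reduction = 8 × $28 = $224, leaving $1,456.
Total: $1,675 + $1,275 + $1,456 = $4,406.

$4,406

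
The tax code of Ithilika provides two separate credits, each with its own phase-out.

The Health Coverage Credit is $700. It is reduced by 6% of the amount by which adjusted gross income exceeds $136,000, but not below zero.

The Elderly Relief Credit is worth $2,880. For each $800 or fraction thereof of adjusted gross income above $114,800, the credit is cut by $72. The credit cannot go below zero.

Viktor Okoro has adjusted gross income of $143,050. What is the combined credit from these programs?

$565

Health Coverage Credit: 6% of the $7,050 excess over $136,000 is $423; credit = $700 − $423 = $277.
Elderly Relief Credit: income exceeds $114,800 by $28,250, which is 36 full-or-partial $800 increments; reduction = 36 × $72 = $2,592, leaving $288.
Total: $277 + $288 = $565.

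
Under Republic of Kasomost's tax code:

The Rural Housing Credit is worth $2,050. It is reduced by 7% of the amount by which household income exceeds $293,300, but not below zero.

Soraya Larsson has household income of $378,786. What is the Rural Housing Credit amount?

Rural Housing Credit: 7% of the $85,486 excess over $293,300 is $5,984.02 ≥ base, so the credit is $0.

$0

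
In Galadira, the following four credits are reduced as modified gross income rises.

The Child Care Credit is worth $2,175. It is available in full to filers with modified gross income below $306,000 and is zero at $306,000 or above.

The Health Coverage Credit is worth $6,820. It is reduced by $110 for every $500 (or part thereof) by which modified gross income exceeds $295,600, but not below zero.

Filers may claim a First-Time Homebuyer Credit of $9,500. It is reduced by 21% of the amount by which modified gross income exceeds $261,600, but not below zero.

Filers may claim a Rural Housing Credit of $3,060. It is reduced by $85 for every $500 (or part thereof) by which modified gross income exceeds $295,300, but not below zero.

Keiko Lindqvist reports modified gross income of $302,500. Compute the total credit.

$10,151

Child Care Credit: $302,500 is below the $306,000 cutoff, so the full $2,175 applies.
Health Coverage Credit: income exceeds $295,600 by $6,900, which is 14 full-or-partial $500 increments; reduction = 14 × $110 = $1,540, leaving $5,280.
First-Time Homebuyer Credit: 21% of the $40,900 excess over $261,600 is $8,589; credit = $9,500 − $8,589 = $911.
Rural Housing Credit: income exceeds $295,300 by $7,200, which is 15 full-or-partial $500 increments; reduction = 15 × $85 = $1,275, leaving $1,785.
Total: $2,175 + $5,280 + $911 + $1,785 = $10,151.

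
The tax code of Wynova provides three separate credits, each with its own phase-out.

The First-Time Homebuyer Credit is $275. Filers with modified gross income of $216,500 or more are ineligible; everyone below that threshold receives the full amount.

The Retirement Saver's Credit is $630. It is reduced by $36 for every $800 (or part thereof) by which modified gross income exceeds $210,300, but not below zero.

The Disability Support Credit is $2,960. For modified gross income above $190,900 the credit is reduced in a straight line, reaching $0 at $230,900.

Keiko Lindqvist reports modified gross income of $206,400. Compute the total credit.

$2,718

First-Time Homebuyer Credit: $206,400 is below the $216,500 cutoff, so the full $275 applies.
Retirement Saver's Credit: $206,400 is at or below the $210,300 threshold, so the full $630 applies.
Disability Support Credit: $206,400 is $15,500 into a $40,000 phase-out range, leaving 24,500/40,000 of the credit: $2,960 × 24,500/40,000 = $1,813.
Total: $275 + $630 + $1,813 = $2,718.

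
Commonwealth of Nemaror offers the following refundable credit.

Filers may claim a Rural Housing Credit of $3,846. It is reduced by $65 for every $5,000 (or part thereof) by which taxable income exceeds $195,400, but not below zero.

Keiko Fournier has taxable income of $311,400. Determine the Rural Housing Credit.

Rural Housing Credit: income exceeds $195,400 by $116,000, which is 24 full-or-partial $5,000 increments; reduction = 24 × $65 = $1,560, leaving $2,286.

$2,286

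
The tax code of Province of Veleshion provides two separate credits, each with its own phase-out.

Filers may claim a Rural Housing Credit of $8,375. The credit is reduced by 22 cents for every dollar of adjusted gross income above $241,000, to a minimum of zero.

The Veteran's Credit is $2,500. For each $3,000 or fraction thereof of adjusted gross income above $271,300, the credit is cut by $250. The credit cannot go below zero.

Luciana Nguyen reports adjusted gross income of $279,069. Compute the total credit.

$1,750

Rural Housing Credit: 22% of the $38,069 excess over $241,000 is $8,375.18 ≥ base, so the credit is $0.
Veteran's Credit: income exceeds $271,300 by $7,769, which is 3 full-or-partial $3,000 increments; reduction = 3 × $250 = $750, leaving $1,750.
Total: $0 + $1,750 = $1,750.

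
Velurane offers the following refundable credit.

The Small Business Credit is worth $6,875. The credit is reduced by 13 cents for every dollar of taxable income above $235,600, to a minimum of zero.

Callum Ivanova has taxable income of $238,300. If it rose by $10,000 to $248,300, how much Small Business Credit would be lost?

$1,300

At $238,300 — 13% of the $2,700 excess over $235,600 is $351; credit = $6,875 − $351 = $6,524.
At $248,300 — 13% of the $12,700 excess over $235,600 is $1,651; credit = $6,875 − $1,651 = $5,224.
Lost: $6,524 − $5,224 = $1,300.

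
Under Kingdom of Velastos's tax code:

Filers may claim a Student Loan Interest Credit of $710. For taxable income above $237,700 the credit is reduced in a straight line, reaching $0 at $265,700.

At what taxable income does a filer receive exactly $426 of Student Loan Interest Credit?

$426 is 426/710 of the full $710, so 284/710 of the $28,000 range has been used: income = $237,700 + $28,000 × 284/710 = $248,900.

$248,900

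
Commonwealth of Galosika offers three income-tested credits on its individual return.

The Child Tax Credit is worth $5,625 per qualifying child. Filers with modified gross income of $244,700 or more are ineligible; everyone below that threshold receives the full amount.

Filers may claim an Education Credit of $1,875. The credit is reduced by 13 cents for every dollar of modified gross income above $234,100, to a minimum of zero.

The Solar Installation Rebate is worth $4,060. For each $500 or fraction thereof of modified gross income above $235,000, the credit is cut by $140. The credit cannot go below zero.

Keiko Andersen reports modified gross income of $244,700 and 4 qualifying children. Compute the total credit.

Child Tax Credit: base = 4 × $5,625 = $22,500. $244,700 meets or exceeds the $244,700 cutoff, so the credit is $0.
Education Credit: 13% of the $10,600 excess over $234,100 is $1,378; credit = $1,875 − $1,378 = $497.
Solar Installation Rebate: income exceeds $235,000 by $9,700, which is 20 full-or-partial $500 increments; reduction = 20 × $140 = $2,800, leaving $1,260.
Total: $0 + $497 + $1,260 = $1,757.

$1,757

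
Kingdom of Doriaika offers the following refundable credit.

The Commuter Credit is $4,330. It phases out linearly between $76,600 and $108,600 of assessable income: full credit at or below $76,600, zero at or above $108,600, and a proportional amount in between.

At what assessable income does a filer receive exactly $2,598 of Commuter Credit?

$2,598 is 2,598/4,330 of the full $4,330, so 1,732/4,330 of the $32,000 range has been used: income = $76,600 + $32,000 × 1,732/4,330 = $89,400.

$89,400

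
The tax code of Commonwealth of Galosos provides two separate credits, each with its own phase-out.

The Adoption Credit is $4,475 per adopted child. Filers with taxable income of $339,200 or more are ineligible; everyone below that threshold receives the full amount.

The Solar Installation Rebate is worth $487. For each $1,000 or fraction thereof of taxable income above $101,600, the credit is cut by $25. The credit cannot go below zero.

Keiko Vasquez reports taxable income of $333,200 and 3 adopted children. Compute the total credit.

$13,425

Adoption Credit: base = 3 × $4,475 = $13,425. $333,200 is below the $339,200 cutoff, so the full $13,425 applies.
Solar Installation Rebate: income exceeds $101,600 by $231,600 → 232 increments × $25 = $5,800 ≥ base, so the credit is $0.
Total: $13,425 + $0 = $13,425.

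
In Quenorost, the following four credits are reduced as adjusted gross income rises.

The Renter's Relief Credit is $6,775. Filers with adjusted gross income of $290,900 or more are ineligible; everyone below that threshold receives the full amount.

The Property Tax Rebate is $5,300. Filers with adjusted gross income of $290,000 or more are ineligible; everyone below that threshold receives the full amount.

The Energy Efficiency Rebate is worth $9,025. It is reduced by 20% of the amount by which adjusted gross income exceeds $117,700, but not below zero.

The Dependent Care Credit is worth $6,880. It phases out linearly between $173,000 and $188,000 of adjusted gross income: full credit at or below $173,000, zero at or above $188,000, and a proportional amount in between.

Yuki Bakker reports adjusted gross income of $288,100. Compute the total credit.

Renter's Relief Credit: $288,100 is below the $290,900 cutoff, so the full $6,775 applies.
Property Tax Rebate: $288,100 is below the $290,000 cutoff, so the full $5,300 applies.
Energy Efficiency Rebate: 20% of the $170,400 excess over $117,700 is $34,080 ≥ base, so the credit is $0.
Dependent Care Credit: $288,100 is at or above $188,000, so the credit is $0.
Total: $6,775 + $5,300 + $0 + $0 = $12,075.

$12,075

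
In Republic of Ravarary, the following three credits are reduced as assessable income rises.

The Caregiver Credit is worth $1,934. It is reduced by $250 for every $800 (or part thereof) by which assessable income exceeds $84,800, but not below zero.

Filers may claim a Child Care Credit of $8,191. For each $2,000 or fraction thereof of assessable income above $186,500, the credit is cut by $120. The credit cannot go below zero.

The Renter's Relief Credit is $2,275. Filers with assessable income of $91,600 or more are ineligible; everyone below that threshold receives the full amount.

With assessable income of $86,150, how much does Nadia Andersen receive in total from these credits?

Caregiver Credit: income exceeds $84,800 by $1,350, which is 2 full-or-partial $800 increments; reduction = 2 × $250 = $500, leaving $1,434.
Child Care Credit: $86,150 is at or below the $186,500 threshold, so the full $8,191 applies.
Renter's Relief Credit: $86,150 is below the $91,600 cutoff, so the full $2,275 applies.
Total: $1,434 + $8,191 + $2,275 = $11,900.

$11,900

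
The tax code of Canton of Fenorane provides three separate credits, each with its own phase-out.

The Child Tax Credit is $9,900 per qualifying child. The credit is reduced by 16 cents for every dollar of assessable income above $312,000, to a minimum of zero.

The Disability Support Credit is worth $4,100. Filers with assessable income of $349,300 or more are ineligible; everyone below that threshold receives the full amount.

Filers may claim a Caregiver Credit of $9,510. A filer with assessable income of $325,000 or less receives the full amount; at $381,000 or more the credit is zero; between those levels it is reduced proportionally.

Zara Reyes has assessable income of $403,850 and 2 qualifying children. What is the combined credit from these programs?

Child Tax Credit: base = 2 × $9,900 = $19,800. 16% of the $91,850 excess over $312,000 is $14,696; credit = $19,800 − $14,696 = $5,104.
Disability Support Credit: $403,850 meets or exceeds the $349,300 cutoff, so the credit is $0.
Caregiver Credit: $403,850 is at or above $381,000, so the credit is $0.
Total: $5,104 + $0 + $0 = $5,104.

$5,104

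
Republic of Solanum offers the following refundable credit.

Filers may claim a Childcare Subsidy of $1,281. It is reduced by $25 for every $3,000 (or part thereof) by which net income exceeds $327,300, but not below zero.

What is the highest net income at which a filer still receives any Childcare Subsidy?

$480,300

After 51 increments the reduction is 51 × $25 = $1,275, leaving $6; one more increment wipes it out. Increment 51 ends at excess 51 × $3,000 = $153,000, so the highest qualifying income is $327,300 + $153,000 = $480,300.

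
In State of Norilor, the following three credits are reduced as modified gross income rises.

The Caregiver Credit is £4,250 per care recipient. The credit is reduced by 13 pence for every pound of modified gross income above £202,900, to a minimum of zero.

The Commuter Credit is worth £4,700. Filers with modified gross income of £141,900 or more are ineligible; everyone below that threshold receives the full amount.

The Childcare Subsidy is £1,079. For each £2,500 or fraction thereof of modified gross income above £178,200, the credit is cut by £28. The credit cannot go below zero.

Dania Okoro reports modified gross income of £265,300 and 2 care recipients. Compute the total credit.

£487

Caregiver Credit: base = 2 × £4,250 = £8,500. 13% of the £62,400 excess over £202,900 is £8,112; credit = £8,500 − £8,112 = £388.
Commuter Credit: £265,300 meets or exceeds the £141,900 cutoff, so the credit is £0.
Childcare Subsidy: income exceeds £178,200 by £87,100, which is 35 full-or-partial £2,500 increments; reduction = 35 × £28 = £980, leaving £99.
Total: £388 + £0 + £99 = £487.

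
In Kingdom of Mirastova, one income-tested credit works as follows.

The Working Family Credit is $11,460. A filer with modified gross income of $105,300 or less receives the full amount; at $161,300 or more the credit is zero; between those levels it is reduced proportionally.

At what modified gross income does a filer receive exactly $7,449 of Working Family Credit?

$7,449 is 7,449/11,460 of the full $11,460, so 4,011/11,460 of the $56,000 range has been used: income = $105,300 + $56,000 × 4,011/11,460 = $124,900.

$124,900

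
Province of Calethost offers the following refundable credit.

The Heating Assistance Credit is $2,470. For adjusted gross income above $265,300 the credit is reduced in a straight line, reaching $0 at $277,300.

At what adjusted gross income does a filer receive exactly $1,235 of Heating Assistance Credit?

$1,235 is 1,235/2,470 of the full $2,470, so 1,235/2,470 of the $12,000 range has been used: income = $265,300 + $12,000 × 1,235/2,470 = $271,300.

$271,300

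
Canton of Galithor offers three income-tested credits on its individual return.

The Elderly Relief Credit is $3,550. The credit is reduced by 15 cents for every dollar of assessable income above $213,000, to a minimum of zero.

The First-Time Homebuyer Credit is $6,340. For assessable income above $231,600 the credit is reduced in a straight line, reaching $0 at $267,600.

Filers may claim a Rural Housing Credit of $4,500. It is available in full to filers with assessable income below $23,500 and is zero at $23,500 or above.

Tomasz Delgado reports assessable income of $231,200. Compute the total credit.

$7,160

Elderly Relief Credit: 15% of the $18,200 excess over $213,000 is $2,730; credit = $3,550 − $2,730 = $820.
First-Time Homebuyer Credit: $231,200 is at or below the $231,600 threshold, so the full $6,340 applies.
Rural Housing Credit: $231,200 meets or exceeds the $23,500 cutoff, so the credit is $0.
Total: $820 + $6,340 + $0 = $7,160.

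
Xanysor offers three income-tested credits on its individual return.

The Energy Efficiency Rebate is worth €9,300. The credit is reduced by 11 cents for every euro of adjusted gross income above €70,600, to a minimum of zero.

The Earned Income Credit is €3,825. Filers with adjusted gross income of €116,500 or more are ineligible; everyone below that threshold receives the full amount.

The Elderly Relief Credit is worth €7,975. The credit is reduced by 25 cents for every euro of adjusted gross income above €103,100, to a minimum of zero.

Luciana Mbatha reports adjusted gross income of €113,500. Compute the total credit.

€13,781

Energy Efficiency Rebate: 11% of the €42,900 excess over €70,600 is €4,719; credit = €9,300 − €4,719 = €4,581.
Earned Income Credit: €113,500 is below the €116,500 cutoff, so the full €3,825 applies.
Elderly Relief Credit: 25% of the €10,400 excess over €103,100 is €2,600; credit = €7,975 − €2,600 = €5,375.
Total: €4,581 + €3,825 + €5,375 = €13,781.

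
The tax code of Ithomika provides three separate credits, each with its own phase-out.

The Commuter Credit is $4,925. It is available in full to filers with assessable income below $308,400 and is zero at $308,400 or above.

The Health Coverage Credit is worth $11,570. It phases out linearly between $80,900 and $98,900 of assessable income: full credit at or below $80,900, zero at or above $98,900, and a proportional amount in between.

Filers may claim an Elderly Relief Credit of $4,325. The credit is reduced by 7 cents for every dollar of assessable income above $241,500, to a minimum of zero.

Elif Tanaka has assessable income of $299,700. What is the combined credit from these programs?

Commuter Credit: $299,700 is below the $308,400 cutoff, so the full $4,925 applies.
Health Coverage Credit: $299,700 is at or above $98,900, so the credit is $0.
Elderly Relief Credit: 7% of the $58,200 excess over $241,500 is $4,074; credit = $4,325 − $4,074 = $251.
Total: $4,925 + $0 + $251 = $5,176.

$5,176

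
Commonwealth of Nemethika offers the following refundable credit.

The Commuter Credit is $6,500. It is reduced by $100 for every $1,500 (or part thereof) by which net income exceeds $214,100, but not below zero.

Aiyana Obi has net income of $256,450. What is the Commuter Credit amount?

$3,600

Commuter Credit: income exceeds $214,100 by $42,350, which is 29 full-or-partial $1,500 increments; reduction = 29 × $100 = $2,900, leaving $3,600.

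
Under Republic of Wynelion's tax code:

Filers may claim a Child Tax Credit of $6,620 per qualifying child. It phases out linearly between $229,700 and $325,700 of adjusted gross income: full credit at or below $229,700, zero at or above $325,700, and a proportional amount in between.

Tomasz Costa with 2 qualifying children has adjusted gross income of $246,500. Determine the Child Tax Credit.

$10,923

Child Tax Credit: base = 2 × $6,620 = $13,240. $246,500 is $16,800 into a $96,000 phase-out range, leaving 79,200/96,000 of the credit: $13,240 × 79,200/96,000 = $10,923.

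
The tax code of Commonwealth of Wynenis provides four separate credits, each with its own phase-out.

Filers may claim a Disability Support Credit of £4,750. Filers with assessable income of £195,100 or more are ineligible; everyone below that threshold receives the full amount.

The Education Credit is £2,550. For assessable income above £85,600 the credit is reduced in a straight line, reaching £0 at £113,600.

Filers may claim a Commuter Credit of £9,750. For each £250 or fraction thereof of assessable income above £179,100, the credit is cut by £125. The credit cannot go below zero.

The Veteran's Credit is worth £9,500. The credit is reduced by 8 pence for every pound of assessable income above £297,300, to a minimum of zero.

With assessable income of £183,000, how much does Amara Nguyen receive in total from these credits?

Disability Support Credit: £183,000 is below the £195,100 cutoff, so the full £4,750 applies.
Education Credit: £183,000 is at or above £113,600, so the credit is £0.
Commuter Credit: income exceeds £179,100 by £3,900, which is 16 full-or-partial £250 increments; reduction = 16 × £125 = £2,000, leaving £7,750.
Veteran's Credit: £183,000 is at or below the £297,300 threshold, so the full £9,500 applies.
Total: £4,750 + £0 + £7,750 + £9,500 = £22,000.

£22,000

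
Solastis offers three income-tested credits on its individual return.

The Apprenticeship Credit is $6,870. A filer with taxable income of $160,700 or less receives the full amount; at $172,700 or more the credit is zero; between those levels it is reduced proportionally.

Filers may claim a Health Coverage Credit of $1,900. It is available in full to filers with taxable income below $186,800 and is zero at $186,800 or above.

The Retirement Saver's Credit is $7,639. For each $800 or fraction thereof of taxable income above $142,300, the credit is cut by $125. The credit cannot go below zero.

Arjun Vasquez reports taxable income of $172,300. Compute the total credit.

$5,018

Apprenticeship Credit: $172,300 is $11,600 into a $12,000 phase-out range, leaving 400/12,000 of the credit: $6,870 × 400/12,000 = $229.
Health Coverage Credit: $172,300 is below the $186,800 cutoff, so the full $1,900 applies.
Retirement Saver's Credit: income exceeds $142,300 by $30,000, which is 38 full-or-partial $800 increments; reduction = 38 × $125 = $4,750, leaving $2,889.
Total: $229 + $1,900 + $2,889 = $5,018.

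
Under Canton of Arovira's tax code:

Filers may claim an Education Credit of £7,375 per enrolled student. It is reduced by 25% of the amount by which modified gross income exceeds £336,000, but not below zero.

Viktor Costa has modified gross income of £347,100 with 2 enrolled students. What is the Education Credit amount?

Education Credit: base = 2 × £7,375 = £14,750. 25% of the £11,100 excess over £336,000 is £2,775; credit = £14,750 − £2,775 = £11,975.

£11,975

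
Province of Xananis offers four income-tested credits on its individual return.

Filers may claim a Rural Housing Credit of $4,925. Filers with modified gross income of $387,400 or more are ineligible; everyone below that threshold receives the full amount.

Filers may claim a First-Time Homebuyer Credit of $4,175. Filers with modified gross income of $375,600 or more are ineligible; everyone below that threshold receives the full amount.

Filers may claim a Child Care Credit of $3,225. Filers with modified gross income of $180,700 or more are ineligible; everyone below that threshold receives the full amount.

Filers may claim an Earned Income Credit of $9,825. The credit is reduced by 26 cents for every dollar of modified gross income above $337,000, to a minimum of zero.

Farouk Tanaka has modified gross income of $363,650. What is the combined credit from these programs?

Rural Housing Credit: $363,650 is below the $387,400 cutoff, so the full $4,925 applies.
First-Time Homebuyer Credit: $363,650 is below the $375,600 cutoff, so the full $4,175 applies.
Child Care Credit: $363,650 meets or exceeds the $180,700 cutoff, so the credit is $0.
Earned Income Credit: 26% of the $26,650 excess over $337,000 is $6,929; credit = $9,825 − $6,929 = $2,896.
Total: $4,925 + $4,175 + $0 + $2,896 = $11,996.

$11,996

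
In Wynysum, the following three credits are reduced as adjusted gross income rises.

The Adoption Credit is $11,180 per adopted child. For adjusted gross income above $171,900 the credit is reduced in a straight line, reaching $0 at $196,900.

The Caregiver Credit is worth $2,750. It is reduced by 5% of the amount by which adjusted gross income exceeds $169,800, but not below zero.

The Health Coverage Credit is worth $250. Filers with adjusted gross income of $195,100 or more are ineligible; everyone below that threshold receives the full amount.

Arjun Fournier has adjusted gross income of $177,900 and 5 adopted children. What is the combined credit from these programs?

$45,079

Adoption Credit: base = 5 × $11,180 = $55,900. $177,900 is $6,000 into a $25,000 phase-out range, leaving 19,000/25,000 of the credit: $55,900 × 19,000/25,000 = $42,484.
Caregiver Credit: 5% of the $8,100 excess over $169,800 is $405; credit = $2,750 − $405 = $2,345.
Health Coverage Credit: $177,900 is below the $195,100 cutoff, so the full $250 applies.
Total: $42,484 + $2,345 + $250 = $45,079.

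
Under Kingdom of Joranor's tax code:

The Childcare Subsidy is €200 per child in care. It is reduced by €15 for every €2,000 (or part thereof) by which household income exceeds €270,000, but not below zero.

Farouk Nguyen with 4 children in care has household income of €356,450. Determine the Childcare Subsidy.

Childcare Subsidy: base = 4 × €200 = €800. income exceeds €270,000 by €86,450, which is 44 full-or-partial €2,000 increments; reduction = 44 × €15 = €660, leaving €140.

€140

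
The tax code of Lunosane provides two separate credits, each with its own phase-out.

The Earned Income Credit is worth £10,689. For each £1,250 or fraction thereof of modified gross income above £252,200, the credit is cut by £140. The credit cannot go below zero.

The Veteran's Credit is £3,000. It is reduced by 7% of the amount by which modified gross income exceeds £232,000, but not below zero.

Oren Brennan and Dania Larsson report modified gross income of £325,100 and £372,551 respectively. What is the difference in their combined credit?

£2,429

Oren (£325,100): Earned Income Credit: income exceeds £252,200 by £72,900, which is 59 full-or-partial £1,250 increments; reduction = 59 × £140 = £8,260, leaving £2,429. Veteran's Credit: 7% of the £93,100 excess over £232,000 is £6,517 ≥ base, so the credit is £0. total £2,429 + £0 = £2,429
Dania (£372,551): Earned Income Credit: income exceeds £252,200 by £120,351 → 97 increments × £140 = £13,580 ≥ base, so the credit is £0. Veteran's Credit: 7% of the £140,551 excess over £232,000 is £9,838.57 ≥ base, so the credit is £0. total £0 + £0 = £0
Difference: |£2,429 − £0| = £2,429.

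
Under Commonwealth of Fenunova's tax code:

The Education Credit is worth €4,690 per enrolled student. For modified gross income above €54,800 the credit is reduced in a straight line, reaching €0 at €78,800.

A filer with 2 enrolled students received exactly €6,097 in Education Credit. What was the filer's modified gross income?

€63,200

Full credit = 2 × €4,690 = €9,380.
€6,097 is 6,097/9,380 of the full €9,380, so 3,283/9,380 of the €24,000 range has been used: income = €54,800 + €24,000 × 3,283/9,380 = €63,200.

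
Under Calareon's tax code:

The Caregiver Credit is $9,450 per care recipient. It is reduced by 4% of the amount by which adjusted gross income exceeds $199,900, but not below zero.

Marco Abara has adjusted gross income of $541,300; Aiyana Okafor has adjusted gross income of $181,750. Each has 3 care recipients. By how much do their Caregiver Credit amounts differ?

Marco ($541,300): Caregiver Credit: base = 3 × $9,450 = $28,350. 4% of the $341,400 excess over $199,900 is $13,656; credit = $28,350 − $13,656 = $14,694.
Aiyana ($181,750): Caregiver Credit: base = 3 × $9,450 = $28,350. $181,750 is at or below the $199,900 threshold, so the full $28,350 applies.
Difference: |$14,694 − $28,350| = $13,656.

$13,656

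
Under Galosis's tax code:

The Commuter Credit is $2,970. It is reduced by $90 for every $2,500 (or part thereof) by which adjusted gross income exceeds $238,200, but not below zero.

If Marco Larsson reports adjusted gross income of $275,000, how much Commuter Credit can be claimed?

Commuter Credit: income exceeds $238,200 by $36,800, which is 15 full-or-partial $2,500 increments; reduction = 15 × $90 = $1,350, leaving $1,620.

$1,620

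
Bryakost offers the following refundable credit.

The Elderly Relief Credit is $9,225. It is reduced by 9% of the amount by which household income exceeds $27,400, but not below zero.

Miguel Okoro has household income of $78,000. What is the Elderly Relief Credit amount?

Elderly Relief Credit: 9% of the $50,600 excess over $27,400 is $4,554; credit = $9,225 − $4,554 = $4,671.

$4,671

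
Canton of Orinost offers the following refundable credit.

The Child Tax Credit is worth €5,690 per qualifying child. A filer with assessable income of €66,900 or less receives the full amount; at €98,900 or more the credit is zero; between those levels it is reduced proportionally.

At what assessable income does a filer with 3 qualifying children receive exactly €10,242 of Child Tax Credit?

€79,700

Full credit = 3 × €5,690 = €17,070.
€10,242 is 10,242/17,070 of the full €17,070, so 6,828/17,070 of the €32,000 range has been used: income = €66,900 + €32,000 × 6,828/17,070 = €79,700.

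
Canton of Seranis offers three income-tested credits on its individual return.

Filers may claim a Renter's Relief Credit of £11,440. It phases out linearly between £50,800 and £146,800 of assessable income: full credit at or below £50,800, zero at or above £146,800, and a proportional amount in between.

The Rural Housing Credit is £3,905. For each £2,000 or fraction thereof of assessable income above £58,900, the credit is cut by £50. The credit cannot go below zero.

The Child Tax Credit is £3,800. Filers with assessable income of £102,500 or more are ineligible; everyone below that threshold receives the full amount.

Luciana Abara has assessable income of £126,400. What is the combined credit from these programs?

£4,636

Renter's Relief Credit: £126,400 is £75,600 into a £96,000 phase-out range, leaving 20,400/96,000 of the credit: £11,440 × 20,400/96,000 = £2,431.
Rural Housing Credit: income exceeds £58,900 by £67,500, which is 34 full-or-partial £2,000 increments; reduction = 34 × £50 = £1,700, leaving £2,205.
Child Tax Credit: £126,400 meets or exceeds the £102,500 cutoff, so the credit is £0.
Total: £2,431 + £2,205 + £0 = £4,636.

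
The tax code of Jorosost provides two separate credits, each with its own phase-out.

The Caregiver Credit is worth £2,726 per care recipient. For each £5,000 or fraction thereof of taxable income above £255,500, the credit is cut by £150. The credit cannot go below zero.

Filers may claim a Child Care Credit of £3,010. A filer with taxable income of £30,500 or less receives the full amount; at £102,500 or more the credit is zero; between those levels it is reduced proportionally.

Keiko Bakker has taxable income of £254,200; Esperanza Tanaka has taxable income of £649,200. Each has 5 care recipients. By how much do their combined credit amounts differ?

£11,850

Keiko (£254,200): Caregiver Credit: base = 5 × £2,726 = £13,630. £254,200 is at or below the £255,500 threshold, so the full £13,630 applies. Child Care Credit: £254,200 is at or above £102,500, so the credit is £0. total £13,630 + £0 = £13,630
Esperanza (£649,200): Caregiver Credit: base = 5 × £2,726 = £13,630. income exceeds £255,500 by £393,700, which is 79 full-or-partial £5,000 increments; reduction = 79 × £150 = £11,850, leaving £1,780. Child Care Credit: £649,200 is at or above £102,500, so the credit is £0. total £1,780 + £0 = £1,780
Difference: |£13,630 − £1,780| = £11,850.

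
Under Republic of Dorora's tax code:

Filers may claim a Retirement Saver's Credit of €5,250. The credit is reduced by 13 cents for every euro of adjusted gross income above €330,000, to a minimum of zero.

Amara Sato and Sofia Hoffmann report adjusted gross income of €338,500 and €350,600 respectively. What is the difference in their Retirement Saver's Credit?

€1,573

Amara (€338,500): Retirement Saver's Credit: 13% of the €8,500 excess over €330,000 is €1,105; credit = €5,250 − €1,105 = €4,145.
Sofia (€350,600): Retirement Saver's Credit: 13% of the €20,600 excess over €330,000 is €2,678; credit = €5,250 − €2,678 = €2,572.
Difference: |€4,145 − €2,572| = €1,573.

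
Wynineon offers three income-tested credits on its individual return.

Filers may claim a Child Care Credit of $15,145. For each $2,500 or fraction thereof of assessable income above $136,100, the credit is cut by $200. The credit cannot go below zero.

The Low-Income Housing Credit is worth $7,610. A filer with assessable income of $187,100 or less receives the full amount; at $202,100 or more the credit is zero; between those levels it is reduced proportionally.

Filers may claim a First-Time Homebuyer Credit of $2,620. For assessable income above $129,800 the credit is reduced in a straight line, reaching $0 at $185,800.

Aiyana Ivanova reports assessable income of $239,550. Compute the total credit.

Child Care Credit: income exceeds $136,100 by $103,450, which is 42 full-or-partial $2,500 increments; reduction = 42 × $200 = $8,400, leaving $6,745.
Low-Income Housing Credit: $239,550 is at or above $202,100, so the credit is $0.
First-Time Homebuyer Credit: $239,550 is at or above $185,800, so the credit is $0.
Total: $6,745 + $0 + $0 = $6,745.

$6,745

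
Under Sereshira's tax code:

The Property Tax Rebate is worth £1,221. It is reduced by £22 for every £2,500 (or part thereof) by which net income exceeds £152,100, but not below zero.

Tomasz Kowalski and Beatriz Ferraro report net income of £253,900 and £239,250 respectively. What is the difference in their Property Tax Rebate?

£132

Tomasz (£253,900): Property Tax Rebate: income exceeds £152,100 by £101,800, which is 41 full-or-partial £2,500 increments; reduction = 41 × £22 = £902, leaving £319.
Beatriz (£239,250): Property Tax Rebate: income exceeds £152,100 by £87,150, which is 35 full-or-partial £2,500 increments; reduction = 35 × £22 = £770, leaving £451.
Difference: |£319 − £451| = £132.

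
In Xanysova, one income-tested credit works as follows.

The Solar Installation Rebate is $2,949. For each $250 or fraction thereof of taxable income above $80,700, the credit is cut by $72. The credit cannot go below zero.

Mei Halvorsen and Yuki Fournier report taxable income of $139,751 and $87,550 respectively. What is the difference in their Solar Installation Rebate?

$933

Mei ($139,751): Solar Installation Rebate: income exceeds $80,700 by $59,051 → 237 increments × $72 = $17,064 ≥ base, so the credit is $0.
Yuki ($87,550): Solar Installation Rebate: income exceeds $80,700 by $6,850, which is 28 full-or-partial $250 increments; reduction = 28 × $72 = $2,016, leaving $933.
Difference: |$0 − $933| = $933.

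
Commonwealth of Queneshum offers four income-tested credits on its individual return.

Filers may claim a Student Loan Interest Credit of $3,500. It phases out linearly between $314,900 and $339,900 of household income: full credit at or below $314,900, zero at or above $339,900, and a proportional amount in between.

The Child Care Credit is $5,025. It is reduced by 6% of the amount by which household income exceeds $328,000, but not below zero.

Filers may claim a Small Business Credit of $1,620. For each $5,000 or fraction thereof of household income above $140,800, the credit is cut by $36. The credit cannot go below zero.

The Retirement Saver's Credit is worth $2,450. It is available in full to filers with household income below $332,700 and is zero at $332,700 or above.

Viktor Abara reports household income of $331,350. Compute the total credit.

$8,687

Student Loan Interest Credit: $331,350 is $16,450 into a $25,000 phase-out range, leaving 8,550/25,000 of the credit: $3,500 × 8,550/25,000 = $1,197.
Child Care Credit: 6% of the $3,350 excess over $328,000 is $201; credit = $5,025 − $201 = $4,824.
Small Business Credit: income exceeds $140,800 by $190,550, which is 39 full-or-partial $5,000 increments; reduction = 39 × $36 = $1,404, leaving $216.
Retirement Saver's Credit: $331,350 is below the $332,700 cutoff, so the full $2,450 applies.
Total: $1,197 + $4,824 + $216 + $2,450 = $8,687.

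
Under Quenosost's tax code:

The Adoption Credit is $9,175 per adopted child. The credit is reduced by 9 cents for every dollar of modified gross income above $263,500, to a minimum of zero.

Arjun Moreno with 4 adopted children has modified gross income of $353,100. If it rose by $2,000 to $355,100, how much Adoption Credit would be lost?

At $353,100 — base = 4 × $9,175 = $36,700. 9% of the $89,600 excess over $263,500 is $8,064; credit = $36,700 − $8,064 = $28,636.
At $355,100 — base = 4 × $9,175 = $36,700. 9% of the $91,600 excess over $263,500 is $8,244; credit = $36,700 − $8,244 = $28,456.
Lost: $28,636 − $28,456 = $180.

$180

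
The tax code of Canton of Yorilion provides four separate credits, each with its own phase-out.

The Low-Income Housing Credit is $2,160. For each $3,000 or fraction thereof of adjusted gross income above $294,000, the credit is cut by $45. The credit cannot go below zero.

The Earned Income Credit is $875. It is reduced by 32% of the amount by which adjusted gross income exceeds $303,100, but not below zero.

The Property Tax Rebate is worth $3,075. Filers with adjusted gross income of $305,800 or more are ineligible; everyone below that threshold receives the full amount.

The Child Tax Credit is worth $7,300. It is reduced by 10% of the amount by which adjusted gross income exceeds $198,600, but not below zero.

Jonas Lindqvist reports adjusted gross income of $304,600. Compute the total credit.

Low-Income Housing Credit: income exceeds $294,000 by $10,600, which is 4 full-or-partial $3,000 increments; reduction = 4 × $45 = $180, leaving $1,980.
Earned Income Credit: 32% of the $1,500 excess over $303,100 is $480; credit = $875 − $480 = $395.
Property Tax Rebate: $304,600 is below the $305,800 cutoff, so the full $3,075 applies.
Child Tax Credit: 10% of the $106,000 excess over $198,600 is $10,600 ≥ base, so the credit is $0.
Total: $1,980 + $395 + $3,075 + $0 = $5,450.

$5,450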